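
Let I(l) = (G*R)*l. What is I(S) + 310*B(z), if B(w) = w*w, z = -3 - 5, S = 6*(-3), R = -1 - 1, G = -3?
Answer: 19732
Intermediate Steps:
R = -2
S = -18
I(l) = 6*l (I(l) = (-3*(-2))*l = 6*l)
z = -8
B(w) = w²
I(S) + 310*B(z) = 6*(-18) + 310*(-8)² = -108 + 310*64 = -108 + 19840 = 19732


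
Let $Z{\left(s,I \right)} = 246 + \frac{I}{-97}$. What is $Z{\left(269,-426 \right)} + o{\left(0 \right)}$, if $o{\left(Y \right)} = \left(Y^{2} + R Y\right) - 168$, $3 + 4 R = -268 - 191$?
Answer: $\frac{7992}{97} \approx 82.392$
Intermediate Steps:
$R = - \frac{231}{2}$ ($R = - \frac{3}{4} + \frac{-268 - 191}{4} = - \frac{3}{4} + \frac{1}{4} \left(-459\right) = - \frac{3}{4} - \frac{459}{4} = - \frac{231}{2} \approx -115.5$)
$Z{\left(s,I \right)} = 246 - \frac{I}{97}$ ($Z{\left(s,I \right)} = 246 + I \left(- \frac{1}{97}\right) = 246 - \frac{I}{97}$)
$o{\left(Y \right)} = -168 + Y^{2} - \frac{231 Y}{2}$ ($o{\left(Y \right)} = \left(Y^{2} - \frac{231 Y}{2}\right) - 168 = -168 + Y^{2} - \frac{231 Y}{2}$)
$Z{\left(269,-426 \right)} + o{\left(0 \right)} = \left(246 - - \frac{426}{97}\right) - \left(168 - 0^{2}\right) = \left(246 + \frac{426}{97}\right) + \left(-168 + 0 + 0\right) = \frac{24288}{97} - 168 = \frac{7992}{97}$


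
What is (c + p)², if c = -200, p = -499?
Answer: 488601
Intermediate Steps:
(c + p)² = (-200 - 499)² = (-699)² = 488601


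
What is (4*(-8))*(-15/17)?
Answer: 480/17 ≈ 28.235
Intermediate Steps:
(4*(-8))*(-15/17) = -(-480)/17 = -32*(-15/17) = 480/17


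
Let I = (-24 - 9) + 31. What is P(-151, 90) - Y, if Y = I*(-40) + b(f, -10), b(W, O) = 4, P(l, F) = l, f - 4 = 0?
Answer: -235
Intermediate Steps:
f = 4 (f = 4 + 0 = 4)
I = -2 (I = -33 + 31 = -2)
Y = 84 (Y = -2*(-40) + 4 = 80 + 4 = 84)
P(-151, 90) - Y = -151 - 1*84 = -151 - 84 = -235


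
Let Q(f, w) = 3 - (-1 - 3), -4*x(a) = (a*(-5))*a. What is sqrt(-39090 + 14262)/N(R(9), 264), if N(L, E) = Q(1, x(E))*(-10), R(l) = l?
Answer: -I*sqrt(6207)/35 ≈ -2.251*I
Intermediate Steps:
x(a) = 5*a**2/4 (x(a) = -a*(-5)*a/4 = -(-5*a)*a/4 = -(-5)*a**2/4 = 5*a**2/4)
Q(f, w) = 7 (Q(f, w) = 3 - 1*(-4) = 3 + 4 = 7)
N(L, E) = -70 (N(L, E) = 7*(-10) = -70)
sqrt(-39090 + 14262)/N(R(9), 264) = sqrt(-39090 + 14262)/(-70) = sqrt(-24828)*(-1/70) = (2*I*sqrt(6207))*(-1/70) = -I*sqrt(6207)/35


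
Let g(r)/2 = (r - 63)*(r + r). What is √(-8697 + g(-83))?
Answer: 5*√1591 ≈ 199.44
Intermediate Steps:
g(r) = 4*r*(-63 + r) (g(r) = 2*((r - 63)*(r + r)) = 2*((-63 + r)*(2*r)) = 2*(2*r*(-63 + r)) = 4*r*(-63 + r))
√(-8697 + g(-83)) = √(-8697 + 4*(-83)*(-63 - 83)) = √(-8697 + 4*(-83)*(-146)) = √(-8697 + 48472) = √39775 = 5*√1591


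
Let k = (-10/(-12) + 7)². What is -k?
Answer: -2209/36 ≈ -61.361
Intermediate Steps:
k = 2209/36 (k = (-10*(-1/12) + 7)² = (⅚ + 7)² = (47/6)² = 2209/36 ≈ 61.361)
-k = -1*2209/36 = -2209/36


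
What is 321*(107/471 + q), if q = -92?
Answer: -4625075/157 ≈ -29459.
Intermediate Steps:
321*(107/471 + q) = 321*(107/471 - 92) = 321*(-43225/471) = -4625075/157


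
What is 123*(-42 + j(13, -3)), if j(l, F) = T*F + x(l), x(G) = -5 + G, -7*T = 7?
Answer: -3813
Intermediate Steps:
T = -1 (T = -⅐*7 = -1)
j(l, F) = -5 + l - F (j(l, F) = -F + (-5 + l) = -5 + l - F)
123*(-42 + j(13, -3)) = 123*(-42 + (-5 + 13 - 1*(-3))) = 123*(-42 + (-5 + 13 + 3)) = 123*(-42 + 11) = 123*(-31) = -3813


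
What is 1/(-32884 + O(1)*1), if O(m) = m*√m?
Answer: -1/32883 ≈ -3.0411e-5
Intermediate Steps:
O(m) = m^(3/2)
1/(-32884 + O(1)*1) = 1/(-32884 + 1^(3/2)*1) = 1/(-32884 + 1*1) = 1/(-32884 + 1) = 1/(-32883) = -1/32883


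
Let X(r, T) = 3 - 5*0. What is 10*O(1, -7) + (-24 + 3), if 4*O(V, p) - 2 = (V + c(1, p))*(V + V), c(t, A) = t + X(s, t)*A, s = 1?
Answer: -111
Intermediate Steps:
X(r, T) = 3 (X(r, T) = 3 + 0 = 3)
c(t, A) = t + 3*A
O(V, p) = ½ + V*(1 + V + 3*p)/2 (O(V, p) = ½ + ((V + (1 + 3*p))*(V + V))/4 = ½ + ((1 + V + 3*p)*(2*V))/4 = ½ + (2*V*(1 + V + 3*p))/4 = ½ + V*(1 + V + 3*p)/2)
10*O(1, -7) + (-24 + 3) = 10*(½ + (½)*1² + (½)*1*(1 + 3*(-7))) + (-24 + 3) = 10*(½ + (½)*1 + (½)*1*(1 - 21)) - 21 = 10*(½ + ½ + (½)*1*(-20)) - 21 = 10*(½ + ½ - 10) - 21 = 10*(-9) - 21 = -90 - 21 = -111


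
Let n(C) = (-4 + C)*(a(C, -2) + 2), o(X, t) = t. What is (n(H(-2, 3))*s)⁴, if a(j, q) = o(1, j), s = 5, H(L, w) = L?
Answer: 0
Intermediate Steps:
a(j, q) = j
n(C) = (-4 + C)*(2 + C) (n(C) = (-4 + C)*(C + 2) = (-4 + C)*(2 + C))
(n(H(-2, 3))*s)⁴ = ((-8 + (-2)² - 2*(-2))*5)⁴ = ((-8 + 4 + 4)*5)⁴ = (0*5)⁴ = 0⁴ = 0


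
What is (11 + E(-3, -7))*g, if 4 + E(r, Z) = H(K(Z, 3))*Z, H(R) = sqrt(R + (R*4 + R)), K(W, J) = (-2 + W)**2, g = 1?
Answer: 7 - 63*sqrt(6) ≈ -147.32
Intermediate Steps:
H(R) = sqrt(6)*sqrt(R) (H(R) = sqrt(R + (4*R + R)) = sqrt(R + 5*R) = sqrt(6*R) = sqrt(6)*sqrt(R))
E(r, Z) = -4 + Z*sqrt(6)*sqrt((-2 + Z)**2) (E(r, Z) = -4 + (sqrt(6)*sqrt((-2 + Z)**2))*Z = -4 + Z*sqrt(6)*sqrt((-2 + Z)**2))
(11 + E(-3, -7))*g = (11 + (-4 - 7*sqrt(6)*sqrt((-2 - 7)**2)))*1 = (11 + (-4 - 7*sqrt(6)*sqrt((-9)**2)))*1 = (11 + (-4 - 7*sqrt(6)*sqrt(81)))*1 = (11 + (-4 - 7*sqrt(6)*9))*1 = (11 + (-4 - 63*sqrt(6)))*1 = (7 - 63*sqrt(6))*1 = 7 - 63*sqrt(6)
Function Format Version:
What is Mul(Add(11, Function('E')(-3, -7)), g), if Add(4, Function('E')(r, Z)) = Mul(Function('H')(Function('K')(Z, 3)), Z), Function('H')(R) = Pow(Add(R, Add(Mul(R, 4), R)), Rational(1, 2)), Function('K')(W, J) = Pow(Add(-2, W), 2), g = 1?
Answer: Add(7, Mul(-63, Pow(6, Rational(1, 2)))) ≈ -147.32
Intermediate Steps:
Function('H')(R) = Mul(Pow(6, Rational(1, 2)), Pow(R, Rational(1, 2))) (Function('H')(R) = Pow(Add(R, Add(Mul(4, R), R)), Rational(1, 2)) = Pow(Add(R, Mul(5, R)), Rational(1, 2)) = Pow(Mul(6, R), Rational(1, 2)) = Mul(Pow(6, Rational(1, 2)), Pow(R, Rational(1, 2))))
Function('E')(r, Z) = Add(-4, Mul(Z, Pow(6, Rational(1, 2)), Pow(Pow(Add(-2, Z), 2), Rational(1, 2)))) (Function('E')(r, Z) = Add(-4, Mul(Mul(Pow(6, Rational(1, 2)), Pow(Pow(Add(-2, Z), 2), Rational(1, 2))), Z)) = Add(-4, Mul(Z, Pow(6, Rational(1, 2)), Pow(Pow(Add(-2, Z), 2), Rational(1, 2)))))
Mul(Add(11, Function('E')(-3, -7)), g) = Mul(Add(11, Add(-4, Mul(-7, Pow(6, Rational(1, 2)), Pow(Pow(Add(-2, -7), 2), Rational(1, 2))))), 1) = Mul(Add(11, Add(-4, Mul(-7, Pow(6, Rational(1, 2)), Pow(Pow(-9, 2), Rational(1, 2))))), 1) = Mul(Add(11, Add(-4, Mul(-7, Pow(6, Rational(1, 2)), Pow(81, Rational(1, 2))))), 1) = Mul(Add(11, Add(-4, Mul(-7, Pow(6, Rational(1, 2)), 9))), 1) = Mul(Add(11, Add(-4, Mul(-63, Pow(6, Rational(1, 2))))), 1) = Mul(Add(7, Mul(-63, Pow(6, Rational(1, 2)))), 1) = Add(7, Mul(-63, Pow(6, Rational(1, 2))))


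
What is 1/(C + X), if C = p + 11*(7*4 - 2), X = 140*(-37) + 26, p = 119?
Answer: -1/4749 ≈ -0.00021057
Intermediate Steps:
X = -5154 (X = -5180 + 26 = -5154)
C = 405 (C = 119 + 11*(7*4 - 2) = 119 + 11*(28 - 2) = 119 + 11*26 = 119 + 286 = 405)
1/(C + X) = 1/(405 - 5154) = 1/(-4749) = -1/4749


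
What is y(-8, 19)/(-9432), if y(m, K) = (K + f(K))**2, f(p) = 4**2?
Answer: -1225/9432 ≈ -0.12988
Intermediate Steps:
f(p) = 16
y(m, K) = (16 + K)**2 (y(m, K) = (K + 16)**2 = (16 + K)**2)
y(-8, 19)/(-9432) = (16 + 19)**2/(-9432) = 35**2*(-1/9432) = 1225*(-1/9432) = -1225/9432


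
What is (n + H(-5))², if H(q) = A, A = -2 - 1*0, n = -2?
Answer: 16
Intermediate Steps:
A = -2 (A = -2 + 0 = -2)
H(q) = -2
(n + H(-5))² = (-2 - 2)² = (-4)² = 16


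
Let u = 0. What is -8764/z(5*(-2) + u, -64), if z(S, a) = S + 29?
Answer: -8764/19 ≈ -461.26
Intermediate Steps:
z(S, a) = 29 + S
-8764/z(5*(-2) + u, -64) = -8764/(29 + (5*(-2) + 0)) = -8764/(29 + (-10 + 0)) = -8764/(29 - 10) = -8764/19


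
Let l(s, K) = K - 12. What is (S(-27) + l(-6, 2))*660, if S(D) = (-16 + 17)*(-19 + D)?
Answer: -36960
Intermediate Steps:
S(D) = -19 + D (S(D) = 1*(-19 + D) = -19 + D)
l(s, K) = -12 + K
(S(-27) + l(-6, 2))*660 = ((-19 - 27) + (-12 + 2))*660 = (-46 - 10)*660 = -56*660 = -36960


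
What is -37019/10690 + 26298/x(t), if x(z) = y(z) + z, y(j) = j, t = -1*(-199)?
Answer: 133196029/2127310 ≈ 62.612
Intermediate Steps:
t = 199
x(z) = 2*z (x(z) = z + z = 2*z)
-37019/10690 + 26298/x(t) = -37019/10690 + 26298/((2*199)) = -37019*1/10690 + 26298/398 = -37019/10690 + 26298*(1/398) = -37019/10690 + 13149/199 = 133196029/2127310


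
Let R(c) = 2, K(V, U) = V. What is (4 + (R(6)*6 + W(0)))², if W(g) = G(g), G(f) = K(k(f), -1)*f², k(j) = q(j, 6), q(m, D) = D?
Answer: 256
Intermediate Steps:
k(j) = 6
G(f) = 6*f²
W(g) = 6*g²
(4 + (R(6)*6 + W(0)))² = (4 + (2*6 + 6*0²))² = (4 + (12 + 6*0))² = (4 + (12 + 0))² = (4 + 12)² = 16² = 256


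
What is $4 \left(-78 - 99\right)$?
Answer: $-708$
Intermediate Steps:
$4 \left(-78 - 99\right) = 4 \left(-177\right) = -708$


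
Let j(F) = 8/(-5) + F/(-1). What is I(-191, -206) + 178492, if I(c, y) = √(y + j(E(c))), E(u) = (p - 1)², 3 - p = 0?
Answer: 178492 + 23*I*√10/5 ≈ 1.7849e+5 + 14.546*I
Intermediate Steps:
p = 3 (p = 3 - 1*0 = 3 + 0 = 3)
E(u) = 4 (E(u) = (3 - 1)² = 2² = 4)
j(F) = -8/5 - F (j(F) = 8*(-⅕) + F*(-1) = -8/5 - F)
I(c, y) = √(-28/5 + y) (I(c, y) = √(y + (-8/5 - 1*4)) = √(y + (-8/5 - 4)) = √(y - 28/5) = √(-28/5 + y))
I(-191, -206) + 178492 = √(-140 + 25*(-206))/5 + 178492 = √(-140 - 5150)/5 + 178492 = √(-5290)/5 + 178492 = (23*I*√10)/5 + 178492 = 23*I*√10/5 + 178492 = 178492 + 23*I*√10/5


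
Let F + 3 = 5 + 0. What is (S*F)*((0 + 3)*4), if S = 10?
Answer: 240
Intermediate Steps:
F = 2 (F = -3 + (5 + 0) = -3 + 5 = 2)
(S*F)*((0 + 3)*4) = (10*2)*((0 + 3)*4) = 20*(3*4) = 20*12 = 240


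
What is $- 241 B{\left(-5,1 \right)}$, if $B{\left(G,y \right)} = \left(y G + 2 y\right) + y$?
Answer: $482$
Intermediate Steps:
$B{\left(G,y \right)} = 3 y + G y$ ($B{\left(G,y \right)} = \left(G y + 2 y\right) + y = \left(2 y + G y\right) + y = 3 y + G y$)
$- 241 B{\left(-5,1 \right)} = - 241 \cdot 1 \left(3 - 5\right) = - 241 \cdot 1 \left(-2\right) = \left(-241\right) \left(-2\right) = 482$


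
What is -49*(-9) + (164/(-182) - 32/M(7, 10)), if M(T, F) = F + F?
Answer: 199517/455 ≈ 438.50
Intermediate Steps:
M(T, F) = 2*F
-49*(-9) + (164/(-182) - 32/M(7, 10)) = -49*(-9) + (164/(-182) - 32/(2*10)) = 441 + (164*(-1/182) - 32/20) = 441 + (-82/91 - 32*1/20) = 441 + (-82/91 - 8/5) = 441 - 1138/455 = 199517/455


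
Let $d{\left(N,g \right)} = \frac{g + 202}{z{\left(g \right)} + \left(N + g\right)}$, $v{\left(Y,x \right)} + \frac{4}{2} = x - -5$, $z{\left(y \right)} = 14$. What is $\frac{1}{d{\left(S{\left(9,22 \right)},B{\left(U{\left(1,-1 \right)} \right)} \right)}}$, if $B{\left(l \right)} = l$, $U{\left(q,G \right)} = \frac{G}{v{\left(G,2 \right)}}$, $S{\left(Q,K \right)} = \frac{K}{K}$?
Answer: $\frac{74}{1009} \approx 0.07334$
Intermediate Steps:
$S{\left(Q,K \right)} = 1$
$v{\left(Y,x \right)} = 3 + x$ ($v{\left(Y,x \right)} = -2 + \left(x - -5\right) = -2 + \left(x + 5\right) = -2 + \left(5 + x\right) = 3 + x$)
$U{\left(q,G \right)} = \frac{G}{5}$ ($U{\left(q,G \right)} = \frac{G}{3 + 2} = \frac{G}{5}$)
$d{\left(N,g \right)} = \frac{202 + g}{14 + N + g}$ ($d{\left(N,g \right)} = \frac{g + 202}{14 + \left(N + g\right)} = \frac{202 + g}{14 + N + g}$)
$\frac{1}{d{\left(S{\left(9,22 \right)},B{\left(U{\left(1,-1 \right)} \right)} \right)}} = \frac{1}{\frac{1}{14 + 1 + \frac{1}{5} \left(-1\right)} \left(202 + \frac{1}{5} \left(-1\right)\right)} = \frac{1}{\frac{1}{14 + 1 - \frac{1}{5}} \left(202 - \frac{1}{5}\right)} = \frac{1}{\frac{1}{\frac{74}{5}} \cdot \frac{1009}{5}} = \frac{1}{\frac{5}{74} \cdot \frac{1009}{5}} = \frac{1}{\frac{1009}{74}} = \frac{74}{1009}$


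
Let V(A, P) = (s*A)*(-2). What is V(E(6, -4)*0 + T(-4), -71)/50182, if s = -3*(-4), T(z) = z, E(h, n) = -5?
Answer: 48/25091 ≈ 0.0019130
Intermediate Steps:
s = 12
V(A, P) = -24*A (V(A, P) = (12*A)*(-2) = -24*A)
V(E(6, -4)*0 + T(-4), -71)/50182 = -24*(-5*0 - 4)/50182 = -24*(0 - 4)*(1/50182) = -24*(-4)*(1/50182) = 96*(1/50182) = 48/25091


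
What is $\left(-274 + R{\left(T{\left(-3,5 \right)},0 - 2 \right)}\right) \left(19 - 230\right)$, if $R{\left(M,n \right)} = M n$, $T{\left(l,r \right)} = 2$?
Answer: $58658$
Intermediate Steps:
$\left(-274 + R{\left(T{\left(-3,5 \right)},0 - 2 \right)}\right) \left(19 - 230\right) = \left(-274 + 2 \left(0 - 2\right)\right) \left(19 - 230\right) = \left(-274 + 2 \left(-2\right)\right) \left(-211\right) = \left(-274 - 4\right) \left(-211\right) = \left(-278\right) \left(-211\right) = 58658$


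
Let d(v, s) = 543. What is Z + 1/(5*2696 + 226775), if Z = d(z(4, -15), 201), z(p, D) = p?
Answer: 130458466/240255 ≈ 543.00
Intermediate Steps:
Z = 543
Z + 1/(5*2696 + 226775) = 543 + 1/(5*2696 + 226775) = 543 + 1/(13480 + 226775) = 543 + 1/240255 = 130458466/240255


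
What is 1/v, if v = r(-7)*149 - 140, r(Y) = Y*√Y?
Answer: I/(7*(-20*I + 149*√7)) ≈ -1.8338e-5 + 0.00036145*I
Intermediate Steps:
r(Y) = Y^(3/2)
v = -140 - 1043*I*√7 (v = (-7)^(3/2)*149 - 140 = -7*I*√7*149 - 140 = -1043*I*√7 - 140 = -140 - 1043*I*√7 ≈ -140.0 - 2759.5*I)
1/v = 1/(-140 - 1043*I*√7)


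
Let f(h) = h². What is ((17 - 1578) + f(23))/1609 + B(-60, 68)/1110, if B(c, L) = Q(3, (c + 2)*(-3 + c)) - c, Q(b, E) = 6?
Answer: -173221/297665 ≈ -0.58193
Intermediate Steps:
B(c, L) = 6 - c
((17 - 1578) + f(23))/1609 + B(-60, 68)/1110 = ((17 - 1578) + 23²)/1609 + (6 - 1*(-60))/1110 = (-1561 + 529)*(1/1609) + (6 + 60)*(1/1110) = -1032*1/1609 + 66*(1/1110) = -1032/1609 + 11/185 = -173221/297665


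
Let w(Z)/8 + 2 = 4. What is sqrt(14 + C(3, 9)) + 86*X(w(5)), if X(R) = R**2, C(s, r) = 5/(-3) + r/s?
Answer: 22016 + sqrt(138)/3 ≈ 22020.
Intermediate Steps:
C(s, r) = -5/3 + r/s (C(s, r) = 5*(-1/3) + r/s = -5/3 + r/s)
w(Z) = 16 (w(Z) = -16 + 8*4 = -16 + 32 = 16)
sqrt(14 + C(3, 9)) + 86*X(w(5)) = sqrt(14 + (-5/3 + 9/3)) + 86*16**2 = sqrt(14 + (-5/3 + 9*(1/3))) + 86*256 = sqrt(14 + (-5/3 + 3)) + 22016 = sqrt(14 + 4/3) + 22016 = sqrt(46/3) + 22016 = sqrt(138)/3 + 22016 = 22016 + sqrt(138)/3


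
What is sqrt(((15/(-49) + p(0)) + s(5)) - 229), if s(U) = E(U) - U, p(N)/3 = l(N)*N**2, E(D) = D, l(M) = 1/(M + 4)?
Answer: 106*I/7 ≈ 15.143*I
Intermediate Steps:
l(M) = 1/(4 + M)
p(N) = 3*N**2/(4 + N) (p(N) = 3*(N**2/(4 + N)) = 3*N**2/(4 + N))
s(U) = 0 (s(U) = U - U = 0)
sqrt(((15/(-49) + p(0)) + s(5)) - 229) = sqrt(((15/(-49) + 3*0**2/(4 + 0)) + 0) - 229) = sqrt(((15*(-1/49) + 3*0/4) + 0) - 229) = sqrt(((-15/49 + 3*0*(1/4)) + 0) - 229) = sqrt(((-15/49 + 0) + 0) - 229) = sqrt((-15/49 + 0) - 229) = sqrt(-15/49 - 229) = sqrt(-11236/49) = 106*I/7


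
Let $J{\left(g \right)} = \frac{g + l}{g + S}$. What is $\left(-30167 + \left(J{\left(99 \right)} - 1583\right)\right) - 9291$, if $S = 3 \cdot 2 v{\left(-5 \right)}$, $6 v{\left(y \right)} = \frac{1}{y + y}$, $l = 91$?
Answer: $- \frac{40587649}{989} \approx -41039.0$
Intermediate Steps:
$v{\left(y \right)} = \frac{1}{12 y}$ ($v{\left(y \right)} = \frac{1}{6 \left(y + y\right)} = \frac{1}{6 \cdot 2 y} = \frac{\frac{1}{2} \frac{1}{y}}{6} = \frac{1}{12 y}$)
$S = - \frac{1}{10}$ ($S = 3 \cdot 2 \frac{1}{12 \left(-5\right)} = 6 \cdot \frac{1}{12} \left(- \frac{1}{5}\right) = 6 \left(- \frac{1}{60}\right) = - \frac{1}{10} \approx -0.1$)
$J{\left(g \right)} = \frac{91 + g}{- \frac{1}{10} + g}$ ($J{\left(g \right)} = \frac{g + 91}{g - \frac{1}{10}} = \frac{91 + g}{- \frac{1}{10} + g}$)
$\left(-30167 + \left(J{\left(99 \right)} - 1583\right)\right) - 9291 = \left(-30167 - \left(1583 - \frac{10 \left(91 + 99\right)}{-1 + 10 \cdot 99}\right)\right) - 9291 = \left(-30167 - \left(1583 - 10 \frac{1}{-1 + 990} \cdot 190\right)\right) - 9291 = \left(-30167 - \left(1583 - 10 \cdot \frac{1}{989} \cdot 190\right)\right) - 9291 = \left(-30167 - \left(1583 - \frac{1900}{989}\right)\right) - 9291 = \left(-30167 + \left(\frac{1900}{989} - 1583\right)\right) - 9291 = \left(-30167 - \frac{1563687}{989}\right) - 9291 = - \frac{31398850}{989} - 9291 = - \frac{40587649}{989}$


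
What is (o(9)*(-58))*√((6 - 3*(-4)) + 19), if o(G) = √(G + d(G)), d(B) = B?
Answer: -174*√74 ≈ -1496.8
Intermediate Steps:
o(G) = √2*√G (o(G) = √(G + G) = √(2*G) = √2*√G)
(o(9)*(-58))*√((6 - 3*(-4)) + 19) = ((√2*√9)*(-58))*√((6 - 3*(-4)) + 19) = ((√2*3)*(-58))*√((6 + 12) + 19) = ((3*√2)*(-58))*√(18 + 19) = (-174*√2)*√37 = -174*√74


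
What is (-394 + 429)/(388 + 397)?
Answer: 7/157 ≈ 0.044586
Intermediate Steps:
(-394 + 429)/(388 + 397) = 35/785 = 35*(1/785) = 7/157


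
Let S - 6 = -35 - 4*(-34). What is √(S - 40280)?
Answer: I*√40173 ≈ 200.43*I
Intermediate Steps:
S = 107 (S = 6 + (-35 - 4*(-34)) = 6 + (-35 + 136) = 6 + 101 = 107)
√(S - 40280) = √(107 - 40280) = √(-40173) = I*√40173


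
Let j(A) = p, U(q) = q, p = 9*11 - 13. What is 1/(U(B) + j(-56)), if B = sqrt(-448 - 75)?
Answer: 86/7919 - I*sqrt(523)/7919 ≈ 0.01086 - 0.0028879*I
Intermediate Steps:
B = I*sqrt(523) (B = sqrt(-523) = I*sqrt(523) ≈ 22.869*I)
p = 86 (p = 99 - 13 = 86)
j(A) = 86
1/(U(B) + j(-56)) = 1/(I*sqrt(523) + 86) = 1/(86 + I*sqrt(523))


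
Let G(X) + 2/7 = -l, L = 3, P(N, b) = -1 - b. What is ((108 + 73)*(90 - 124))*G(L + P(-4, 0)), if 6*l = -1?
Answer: 15385/21 ≈ 732.62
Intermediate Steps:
l = -1/6 (l = (1/6)*(-1) = -1/6 ≈ -0.16667)
G(X) = -5/42 (G(X) = -2/7 - 1*(-1/6) = -2/7 + 1/6 = -5/42)
((108 + 73)*(90 - 124))*G(L + P(-4, 0)) = ((108 + 73)*(90 - 124))*(-5/42) = (181*(-34))*(-5/42) = -6154*(-5/42) = 15385/21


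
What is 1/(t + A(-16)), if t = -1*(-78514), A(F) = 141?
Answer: 1/78655 ≈ 1.2714e-5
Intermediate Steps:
t = 78514
1/(t + A(-16)) = 1/(78514 + 141) = 1/78655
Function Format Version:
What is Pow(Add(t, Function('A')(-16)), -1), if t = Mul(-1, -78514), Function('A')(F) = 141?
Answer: Rational(1, 78655) ≈ 1.2714e-5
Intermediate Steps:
t = 78514
Pow(Add(t, Function('A')(-16)), -1) = Pow(Add(78514, 141), -1) = Pow(78655, -1) = Rational(1, 78655)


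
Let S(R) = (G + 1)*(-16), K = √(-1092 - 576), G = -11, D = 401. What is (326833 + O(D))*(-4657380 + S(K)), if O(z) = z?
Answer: -1524000729480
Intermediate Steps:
K = 2*I*√417 (K = √(-1668) = 2*I*√417 ≈ 40.841*I)
S(R) = 160 (S(R) = (-11 + 1)*(-16) = -10*(-16) = 160)
(326833 + O(D))*(-4657380 + S(K)) = (326833 + 401)*(-4657380 + 160) = 327234*(-4657220) = -1524000729480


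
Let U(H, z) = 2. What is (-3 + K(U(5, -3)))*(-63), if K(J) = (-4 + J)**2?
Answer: -63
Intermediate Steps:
(-3 + K(U(5, -3)))*(-63) = (-3 + (-4 + 2)**2)*(-63) = (-3 + (-2)**2)*(-63) = (-3 + 4)*(-63) = 1*(-63) = -63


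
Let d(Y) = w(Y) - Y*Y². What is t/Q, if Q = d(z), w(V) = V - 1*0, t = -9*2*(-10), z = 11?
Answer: -3/22 ≈ -0.13636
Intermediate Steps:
t = 180 (t = -18*(-10) = 180)
w(V) = V (w(V) = V + 0 = V)
d(Y) = Y - Y³ (d(Y) = Y - Y*Y² = Y - Y³)
Q = -1320 (Q = 11 - 1*11³ = 11 - 1*1331 = 11 - 1331 = -1320)
t/Q = 180/(-1320) = 180*(-1/1320) = -3/22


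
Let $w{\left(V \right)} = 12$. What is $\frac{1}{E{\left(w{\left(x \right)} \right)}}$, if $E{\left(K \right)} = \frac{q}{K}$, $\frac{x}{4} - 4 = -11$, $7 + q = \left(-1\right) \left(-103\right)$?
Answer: $\frac{1}{8} \approx 0.125$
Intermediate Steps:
$q = 96$ ($q = -7 - -103 = -7 + 103 = 96$)
$x = -28$ ($x = 16 + 4 \left(-11\right) = 16 - 44 = -28$)
$E{\left(K \right)} = \frac{96}{K}$
$\frac{1}{E{\left(w{\left(x \right)} \right)}} = \frac{1}{96 \cdot \frac{1}{12}} = \frac{1}{8}$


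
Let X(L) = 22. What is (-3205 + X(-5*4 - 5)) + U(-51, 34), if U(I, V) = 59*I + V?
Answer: -6158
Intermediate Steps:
U(I, V) = V + 59*I
(-3205 + X(-5*4 - 5)) + U(-51, 34) = (-3205 + 22) + (34 + 59*(-51)) = -3183 + (34 - 3009) = -3183 - 2975 = -6158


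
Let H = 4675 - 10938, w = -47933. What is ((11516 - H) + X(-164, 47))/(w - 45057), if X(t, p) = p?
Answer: -8913/46495 ≈ -0.19170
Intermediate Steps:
H = -6263
((11516 - H) + X(-164, 47))/(w - 45057) = ((11516 - 1*(-6263)) + 47)/(-47933 - 45057) = ((11516 + 6263) + 47)/(-92990) = (17779 + 47)*(-1/92990) = 17826*(-1/92990) = -8913/46495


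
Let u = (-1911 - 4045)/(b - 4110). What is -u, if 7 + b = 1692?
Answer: -5956/2425 ≈ -2.4561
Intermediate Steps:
b = 1685 (b = -7 + 1692 = 1685)
u = 5956/2425 (u = (-1911 - 4045)/(1685 - 4110) = -5956/(-2425) = -5956*(-1/2425) = 5956/2425 ≈ 2.4561)
-u = -1*5956/2425 = -5956/2425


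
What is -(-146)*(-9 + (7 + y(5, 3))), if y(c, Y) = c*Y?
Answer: 1898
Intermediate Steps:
y(c, Y) = Y*c
-(-146)*(-9 + (7 + y(5, 3))) = -(-146)*(-9 + (7 + 3*5)) = -(-146)*(-9 + (7 + 15)) = -(-146)*(-9 + 22) = -(-146)*13 = -146*(-13) = 1898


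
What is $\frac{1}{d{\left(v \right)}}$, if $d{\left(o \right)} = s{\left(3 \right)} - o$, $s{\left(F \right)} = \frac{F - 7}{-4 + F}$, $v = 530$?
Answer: $- \frac{1}{526} \approx -0.0019011$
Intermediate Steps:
$s{\left(F \right)} = \frac{-7 + F}{-4 + F}$
$d{\left(o \right)} = 4 - o$ ($d{\left(o \right)} = \frac{-7 + 3}{-4 + 3} - o = \frac{1}{-1} \left(-4\right) - o = \left(-1\right) \left(-4\right) - o = 4 - o$)
$\frac{1}{d{\left(v \right)}} = \frac{1}{4 - 530} = \frac{1}{-526} = - \frac{1}{526}$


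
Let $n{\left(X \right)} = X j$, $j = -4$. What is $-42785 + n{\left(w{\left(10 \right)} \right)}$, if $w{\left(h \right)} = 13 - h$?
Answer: $-42797$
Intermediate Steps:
$n{\left(X \right)} = - 4 X$ ($n{\left(X \right)} = X \left(-4\right) = - 4 X$)
$-42785 + n{\left(w{\left(10 \right)} \right)} = -42785 - 4 \left(13 - 10\right) = -42785 - 12 = -42797$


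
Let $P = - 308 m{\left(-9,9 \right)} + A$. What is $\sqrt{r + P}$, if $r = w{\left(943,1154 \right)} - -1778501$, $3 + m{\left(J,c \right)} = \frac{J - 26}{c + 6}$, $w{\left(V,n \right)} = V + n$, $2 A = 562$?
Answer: $\frac{\sqrt{16042695}}{3} \approx 1335.1$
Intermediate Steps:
$A = 281$ ($A = \frac{1}{2} \cdot 562 = 281$)
$m{\left(J,c \right)} = -3 + \frac{-26 + J}{6 + c}$ ($m{\left(J,c \right)} = -3 + \frac{J - 26}{c + 6} = -3 + \frac{-26 + J}{6 + c}$)
$r = 1780598$ ($r = \left(943 + 1154\right) - -1778501 = 2097 + 1778501 = 1780598$)
$P = \frac{5771}{3}$ ($P = - 308 \frac{-44 - 9 - 27}{6 + 9} + 281 = - 308 \frac{-44 - 9 - 27}{15} + 281 = - 308 \cdot \frac{1}{15} \left(-80\right) + 281 = \left(-308\right) \left(- \frac{16}{3}\right) + 281 = \frac{4928}{3} + 281 = \frac{5771}{3} \approx 1923.7$)
$\sqrt{r + P} = \sqrt{1780598 + \frac{5771}{3}} = \sqrt{\frac{5347565}{3}} = \frac{\sqrt{16042695}}{3}$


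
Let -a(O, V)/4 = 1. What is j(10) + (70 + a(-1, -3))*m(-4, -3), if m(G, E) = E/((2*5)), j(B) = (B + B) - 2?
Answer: -9/5 ≈ -1.8000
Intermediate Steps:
a(O, V) = -4 (a(O, V) = -4*1 = -4)
j(B) = -2 + 2*B (j(B) = 2*B - 2 = -2 + 2*B)
m(G, E) = E/10
j(10) + (70 + a(-1, -3))*m(-4, -3) = (-2 + 2*10) + (70 - 4)*((1/10)*(-3)) = (-2 + 20) + 66*(-3/10) = 18 - 99/5 = -9/5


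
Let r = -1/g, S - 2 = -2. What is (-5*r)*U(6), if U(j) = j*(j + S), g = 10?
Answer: 18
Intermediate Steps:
S = 0 (S = 2 - 2 = 0)
U(j) = j² (U(j) = j*(j + 0) = j*j = j²)
r = -⅒ (r = -1/10 = -1*⅒ = -⅒ ≈ -0.10000)
(-5*r)*U(6) = -5*(-⅒)*6² = (½)*36 = 18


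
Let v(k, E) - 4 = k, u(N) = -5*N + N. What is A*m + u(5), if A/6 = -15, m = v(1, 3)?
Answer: -470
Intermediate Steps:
u(N) = -4*N
v(k, E) = 4 + k
m = 5 (m = 4 + 1 = 5)
A = -90 (A = 6*(-15) = -90)
A*m + u(5) = -90*5 - 4*5 = -450 - 20 = -470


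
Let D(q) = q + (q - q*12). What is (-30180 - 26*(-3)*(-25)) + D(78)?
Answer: -32910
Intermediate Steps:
D(q) = -10*q (D(q) = q + (q - 12*q) = q - 11*q = -10*q)
(-30180 - 26*(-3)*(-25)) + D(78) = (-30180 - 26*(-3)*(-25)) - 10*78 = (-30180 + 78*(-25)) - 780 = (-30180 - 1950) - 780 = -32130 - 780 = -32910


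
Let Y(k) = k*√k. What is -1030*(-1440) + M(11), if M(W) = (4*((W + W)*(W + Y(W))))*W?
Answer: 1493848 + 10648*√11 ≈ 1.5292e+6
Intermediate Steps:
Y(k) = k^(3/2)
M(W) = 8*W²*(W + W^(3/2)) (M(W) = (4*((W + W)*(W + W^(3/2))))*W = (4*((2*W)*(W + W^(3/2))))*W = (4*(2*W*(W + W^(3/2))))*W = (8*W*(W + W^(3/2)))*W = 8*W²*(W + W^(3/2)))
-1030*(-1440) + M(11) = -1030*(-1440) + (8*11³ + 8*11^(7/2)) = 1483200 + (8*1331 + 8*(1331*√11)) = 1483200 + (10648 + 10648*√11) = 1493848 + 10648*√11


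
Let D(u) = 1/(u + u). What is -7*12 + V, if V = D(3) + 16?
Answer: -407/6 ≈ -67.833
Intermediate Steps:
D(u) = 1/(2*u)
V = 97/6 (V = (½)/3 + 16 = (½)*(⅓) + 16 = ⅙ + 16 = 97/6 ≈ 16.167)
-7*12 + V = -7*12 + 97/6 = -84 + 97/6 = -407/6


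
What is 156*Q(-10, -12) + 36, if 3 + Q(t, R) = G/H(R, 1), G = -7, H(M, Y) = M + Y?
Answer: -3660/11 ≈ -332.73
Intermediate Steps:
Q(t, R) = -3 - 7/(1 + R) (Q(t, R) = -3 - 7/(R + 1) = -3 - 7/(1 + R))
156*Q(-10, -12) + 36 = 156*((-10 - 3*(-12))/(1 - 12)) + 36 = 156*((-10 + 36)/(-11)) + 36 = 156*(-1/11*26) + 36 = 156*(-26/11) + 36 = -4056/11 + 36 = -3660/11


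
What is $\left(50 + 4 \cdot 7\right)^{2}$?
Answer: $6084$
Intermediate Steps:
$\left(50 + 4 \cdot 7\right)^{2} = \left(50 + 28\right)^{2} = 78^{2} = 6084$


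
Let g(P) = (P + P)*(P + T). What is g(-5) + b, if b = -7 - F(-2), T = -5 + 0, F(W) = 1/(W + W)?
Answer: 373/4 ≈ 93.250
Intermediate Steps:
F(W) = 1/(2*W)
T = -5
g(P) = 2*P*(-5 + P) (g(P) = (P + P)*(P - 5) = (2*P)*(-5 + P) = 2*P*(-5 + P))
b = -27/4 (b = -7 - 1/(2*(-2)) = -7 - (-1)/(2*2) = -7 - 1*(-¼) = -7 + ¼ = -27/4 ≈ -6.7500)
g(-5) + b = 2*(-5)*(-5 - 5) - 27/4 = 2*(-5)*(-10) - 27/4 = 100 - 27/4 = 373/4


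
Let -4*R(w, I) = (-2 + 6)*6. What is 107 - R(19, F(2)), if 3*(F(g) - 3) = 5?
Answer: 113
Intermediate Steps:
F(g) = 14/3 (F(g) = 3 + (⅓)*5 = 3 + 5/3 = 14/3)
R(w, I) = -6 (R(w, I) = -(-2 + 6)*6/4 = -6)
107 - R(19, F(2)) = 107 - 1*(-6) = 107 + 6 = 113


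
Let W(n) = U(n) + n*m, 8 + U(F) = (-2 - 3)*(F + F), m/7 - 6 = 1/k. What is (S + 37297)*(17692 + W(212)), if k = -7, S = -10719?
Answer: 644675968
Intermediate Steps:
m = 41 (m = 42 + 7/(-7) = 42 + 7*(-⅐) = 42 - 1 = 41)
U(F) = -8 - 10*F (U(F) = -8 + (-2 - 3)*(F + F) = -8 - 10*F)
W(n) = -8 + 31*n (W(n) = (-8 - 10*n) + n*41 = (-8 - 10*n) + 41*n = -8 + 31*n)
(S + 37297)*(17692 + W(212)) = (-10719 + 37297)*(17692 + (-8 + 31*212)) = 26578*(17692 + (-8 + 6572)) = 26578*(17692 + 6564) = 26578*24256 = 644675968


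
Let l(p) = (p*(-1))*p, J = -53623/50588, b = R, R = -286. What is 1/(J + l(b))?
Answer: -50588/4137949671 ≈ -1.2225e-5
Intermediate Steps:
b = -286
J = -53623/50588 (J = -53623*1/50588 = -53623/50588 ≈ -1.0600)
l(p) = -p² (l(p) = (-p)*p = -p²)
1/(J + l(b)) = 1/(-53623/50588 - 1*(-286)²) = 1/(-53623/50588 - 1*81796) = 1/(-53623/50588 - 81796) = 1/(-4137949671/50588) = -50588/4137949671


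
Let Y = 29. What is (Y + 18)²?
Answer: 2209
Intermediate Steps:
(Y + 18)² = (29 + 18)² = 47² = 2209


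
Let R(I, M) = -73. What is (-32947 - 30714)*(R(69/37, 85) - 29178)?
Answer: 1862147911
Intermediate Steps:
(-32947 - 30714)*(R(69/37, 85) - 29178) = (-32947 - 30714)*(-73 - 29178) = -63661*(-29251) = 1862147911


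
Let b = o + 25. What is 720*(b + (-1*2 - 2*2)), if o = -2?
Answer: 12240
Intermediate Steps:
b = 23 (b = -2 + 25 = 23)
720*(b + (-1*2 - 2*2)) = 720*(23 + (-1*2 - 2*2)) = 720*(23 + (-2 - 4)) = 720*(23 - 6) = 720*17 = 12240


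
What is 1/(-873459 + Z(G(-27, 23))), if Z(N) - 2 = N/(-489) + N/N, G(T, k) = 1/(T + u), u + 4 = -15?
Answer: -22494/19647519263 ≈ -1.1449e-6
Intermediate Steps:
u = -19 (u = -4 - 15 = -19)
G(T, k) = 1/(-19 + T) (G(T, k) = 1/(T - 19) = 1/(-19 + T))
Z(N) = 3 - N/489 (Z(N) = 2 + (N/(-489) + N/N) = 2 + (N*(-1/489) + 1) = 2 + (-N/489 + 1) = 2 + (1 - N/489) = 3 - N/489)
1/(-873459 + Z(G(-27, 23))) = 1/(-873459 + (3 - 1/(489*(-19 - 27)))) = 1/(-873459 + (3 - 1/489/(-46))) = 1/(-873459 + (3 - 1/489*(-1/46))) = 1/(-873459 + (3 + 1/22494)) = 1/(-873459 + 67483/22494) = 1/(-19647519263/22494) = -22494/19647519263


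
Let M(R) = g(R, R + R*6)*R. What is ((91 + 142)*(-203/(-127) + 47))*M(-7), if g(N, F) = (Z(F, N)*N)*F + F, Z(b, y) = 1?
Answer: -2959560408/127 ≈ -2.3304e+7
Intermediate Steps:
g(N, F) = F + F*N (g(N, F) = (1*N)*F + F = N*F + F = F*N + F = F + F*N)
M(R) = 7*R**2*(1 + R) (M(R) = ((R + R*6)*(1 + R))*R = ((R + 6*R)*(1 + R))*R = ((7*R)*(1 + R))*R = (7*R*(1 + R))*R = 7*R**2*(1 + R))
((91 + 142)*(-203/(-127) + 47))*M(-7) = ((91 + 142)*(-203/(-127) + 47))*(7*(-7)**2*(1 - 7)) = (233*(-203*(-1/127) + 47))*(7*49*(-6)) = (233*(203/127 + 47))*(-2058) = (233*(6172/127))*(-2058) = (1438076/127)*(-2058) = -2959560408/127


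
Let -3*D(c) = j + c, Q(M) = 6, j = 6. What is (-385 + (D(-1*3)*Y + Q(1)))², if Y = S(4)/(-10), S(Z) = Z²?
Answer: 3560769/25 ≈ 1.4243e+5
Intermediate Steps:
Y = -8/5 (Y = 4²/(-10) = 16*(-⅒) = -8/5 ≈ -1.6000)
D(c) = -2 - c/3 (D(c) = -(6 + c)/3 = -2 - c/3)
(-385 + (D(-1*3)*Y + Q(1)))² = (-385 + ((-2 - (-1)*3/3)*(-8/5) + 6))² = (-385 + ((-2 - ⅓*(-3))*(-8/5) + 6))² = (-385 + ((-2 + 1)*(-8/5) + 6))² = (-385 + (-1*(-8/5) + 6))² = (-385 + (8/5 + 6))² = (-385 + 38/5)² = (-1887/5)² = 3560769/25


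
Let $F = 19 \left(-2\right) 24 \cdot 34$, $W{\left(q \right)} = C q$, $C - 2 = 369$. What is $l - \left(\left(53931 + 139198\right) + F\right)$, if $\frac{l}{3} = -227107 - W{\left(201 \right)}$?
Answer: $-1067155$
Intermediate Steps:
$C = 371$ ($C = 2 + 369 = 371$)
$W{\left(q \right)} = 371 q$
$F = -31008$ ($F = \left(-38\right) 24 \cdot 34 = \left(-912\right) 34 = -31008$)
$l = -905034$ ($l = 3 \left(-227107 - 371 \cdot 201\right) = 3 \left(-227107 - 74571\right) = 3 \left(-301678\right) = -905034$)
$l - \left(\left(53931 + 139198\right) + F\right) = -905034 - \left(\left(53931 + 139198\right) - 31008\right) = -905034 - \left(193129 - 31008\right) = -905034 - 162121 = -1067155$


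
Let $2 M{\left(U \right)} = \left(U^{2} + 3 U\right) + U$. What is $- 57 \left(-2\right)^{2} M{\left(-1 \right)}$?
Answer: $342$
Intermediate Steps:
$M{\left(U \right)} = \frac{U^{2}}{2} + 2 U$ ($M{\left(U \right)} = \frac{\left(U^{2} + 3 U\right) + U}{2} = \frac{U^{2} + 4 U}{2} = \frac{U^{2}}{2} + 2 U$)
$- 57 \left(-2\right)^{2} M{\left(-1 \right)} = - 57 \left(-2\right)^{2} \cdot \frac{1}{2} \left(-1\right) \left(4 - 1\right) = \left(-57\right) 4 \cdot \frac{1}{2} \left(-1\right) 3 = \left(-228\right) \left(- \frac{3}{2}\right) = 342$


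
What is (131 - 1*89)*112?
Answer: 4704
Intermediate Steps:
(131 - 1*89)*112 = (131 - 89)*112 = 42*112 = 4704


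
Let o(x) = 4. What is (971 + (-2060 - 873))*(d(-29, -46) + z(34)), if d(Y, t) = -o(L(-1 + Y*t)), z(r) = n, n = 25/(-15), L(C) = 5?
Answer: 11118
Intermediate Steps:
n = -5/3 (n = 25*(-1/15) = -5/3 ≈ -1.6667)
z(r) = -5/3
d(Y, t) = -4 (d(Y, t) = -1*4 = -4)
(971 + (-2060 - 873))*(d(-29, -46) + z(34)) = (971 + (-2060 - 873))*(-4 - 5/3) = (971 - 2933)*(-17/3) = -1962*(-17/3) = 11118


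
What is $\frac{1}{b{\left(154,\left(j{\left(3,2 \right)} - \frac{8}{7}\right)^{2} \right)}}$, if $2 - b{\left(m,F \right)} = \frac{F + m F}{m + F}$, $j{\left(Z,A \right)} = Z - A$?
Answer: $\frac{7547}{14939} \approx 0.50519$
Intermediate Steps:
$b{\left(m,F \right)} = 2 - \frac{F + F m}{F + m}$ ($b{\left(m,F \right)} = 2 - \frac{F + m F}{m + F} = 2 - \frac{F + F m}{F + m}$)
$\frac{1}{b{\left(154,\left(j{\left(3,2 \right)} - \frac{8}{7}\right)^{2} \right)}} = \frac{1}{\frac{1}{\left(\left(3 - 2\right) - \frac{8}{7}\right)^{2} + 154} \left(\left(\left(3 - 2\right) - \frac{8}{7}\right)^{2} + 2 \cdot 154 - \left(\left(3 - 2\right) - \frac{8}{7}\right)^{2} \cdot 154\right)} = \frac{1}{\frac{1}{\left(\left(3 - 2\right) - \frac{8}{7}\right)^{2} + 154} \left(\left(\left(3 - 2\right) - \frac{8}{7}\right)^{2} + 308 - \left(\left(3 - 2\right) - \frac{8}{7}\right)^{2} \cdot 154\right)} = \frac{1}{\frac{1}{\left(1 - \frac{8}{7}\right)^{2} + 154} \left(\left(1 - \frac{8}{7}\right)^{2} + 308 - \left(1 - \frac{8}{7}\right)^{2} \cdot 154\right)} = \frac{1}{\frac{1}{\left(- \frac{1}{7}\right)^{2} + 154} \left(\left(- \frac{1}{7}\right)^{2} + 308 - \left(- \frac{1}{7}\right)^{2} \cdot 154\right)} = \frac{1}{\frac{1}{\frac{1}{49} + 154} \left(\frac{1}{49} + 308 - \frac{1}{49} \cdot 154\right)} = \frac{1}{\frac{1}{\frac{7547}{49}} \left(\frac{1}{49} + 308 - \frac{22}{7}\right)} = \frac{1}{\frac{49}{7547} \cdot \frac{14939}{49}} = \frac{1}{\frac{14939}{7547}} = \frac{7547}{14939}$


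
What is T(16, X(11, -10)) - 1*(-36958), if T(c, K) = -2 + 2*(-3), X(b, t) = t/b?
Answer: 36950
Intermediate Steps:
T(c, K) = -8 (T(c, K) = -2 - 6 = -8)
T(16, X(11, -10)) - 1*(-36958) = -8 - 1*(-36958) = -8 + 36958 = 36950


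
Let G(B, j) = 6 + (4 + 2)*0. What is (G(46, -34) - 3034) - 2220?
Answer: -5248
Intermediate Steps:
G(B, j) = 6 (G(B, j) = 6 + 6*0 = 6 + 0 = 6)
(G(46, -34) - 3034) - 2220 = (6 - 3034) - 2220 = -3028 - 2220 = -5248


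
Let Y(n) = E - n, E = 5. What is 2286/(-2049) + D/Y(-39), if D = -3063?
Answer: -2125557/30052 ≈ -70.729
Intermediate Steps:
Y(n) = 5 - n
2286/(-2049) + D/Y(-39) = 2286/(-2049) - 3063/(5 - 1*(-39)) = 2286*(-1/2049) - 3063/(5 + 39) = -762/683 - 3063/44 = -2125557/30052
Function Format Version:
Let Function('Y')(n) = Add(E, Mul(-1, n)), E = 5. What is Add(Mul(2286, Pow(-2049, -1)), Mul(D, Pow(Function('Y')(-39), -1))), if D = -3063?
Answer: Rational(-2125557, 30052) ≈ -70.729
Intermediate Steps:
Function('Y')(n) = Add(5, Mul(-1, n))
Add(Mul(2286, Pow(-2049, -1)), Mul(D, Pow(Function('Y')(-39), -1))) = Add(Mul(2286, Pow(-2049, -1)), Mul(-3063, Pow(Add(5, Mul(-1, -39)), -1))) = Add(Mul(2286, Rational(-1, 2049)), Mul(-3063, Pow(Add(5, 39), -1))) = Add(Rational(-762, 683), Mul(-3063, Pow(44, -1))) = Add(Rational(-762, 683), Mul(-3063, Rational(1, 44))) = Add(Rational(-762, 683), Rational(-3063, 44)) = Rational(-2125557, 30052)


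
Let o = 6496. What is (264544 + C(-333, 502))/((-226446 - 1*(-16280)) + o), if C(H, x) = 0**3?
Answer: -132272/101835 ≈ -1.2989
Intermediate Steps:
C(H, x) = 0
(264544 + C(-333, 502))/((-226446 - 1*(-16280)) + o) = (264544 + 0)/((-226446 - 1*(-16280)) + 6496) = 264544/((-226446 + 16280) + 6496) = 264544/(-210166 + 6496) = 264544/(-203670) = 264544*(-1/203670) = -132272/101835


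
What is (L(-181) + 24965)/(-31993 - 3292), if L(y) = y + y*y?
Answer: -11509/7057 ≈ -1.6309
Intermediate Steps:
L(y) = y + y²
(L(-181) + 24965)/(-31993 - 3292) = (-181*(1 - 181) + 24965)/(-31993 - 3292) = (-181*(-180) + 24965)/(-35285) = (32580 + 24965)*(-1/35285) = 57545*(-1/35285) = -11509/7057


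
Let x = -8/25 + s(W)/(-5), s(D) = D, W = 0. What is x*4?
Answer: -32/25 ≈ -1.2800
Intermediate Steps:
x = -8/25 (x = -8/25 + 0/(-5) = -8*1/25 + 0*(-⅕) = -8/25 + 0 = -8/25 ≈ -0.32000)
x*4 = -8/25*4 = -32/25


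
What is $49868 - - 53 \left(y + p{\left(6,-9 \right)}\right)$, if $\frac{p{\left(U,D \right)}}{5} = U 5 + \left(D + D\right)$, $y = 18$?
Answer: $54002$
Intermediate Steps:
$p{\left(U,D \right)} = 10 D + 25 U$ ($p{\left(U,D \right)} = 5 \left(U 5 + \left(D + D\right)\right) = 5 \left(5 U + 2 D\right) = 5 \left(2 D + 5 U\right) = 10 D + 25 U$)
$49868 - - 53 \left(y + p{\left(6,-9 \right)}\right) = 49868 - - 53 \left(18 + \left(10 \left(-9\right) + 25 \cdot 6\right)\right) = 49868 - - 53 \left(18 + \left(-90 + 150\right)\right) = 49868 - - 53 \left(18 + 60\right) = 49868 - \left(-53\right) 78 = 49868 - -4134 = 49868 + 4134 = 54002$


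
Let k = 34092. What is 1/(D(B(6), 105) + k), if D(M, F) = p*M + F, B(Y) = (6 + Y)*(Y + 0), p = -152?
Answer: 1/23253 ≈ 4.3005e-5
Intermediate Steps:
B(Y) = Y*(6 + Y) (B(Y) = (6 + Y)*Y = Y*(6 + Y))
D(M, F) = F - 152*M (D(M, F) = -152*M + F = F - 152*M)
1/(D(B(6), 105) + k) = 1/((105 - 912*(6 + 6)) + 34092) = 1/((105 - 912*12) + 34092) = 1/((105 - 152*72) + 34092) = 1/((105 - 10944) + 34092) = 1/(-10839 + 34092) = 1/23253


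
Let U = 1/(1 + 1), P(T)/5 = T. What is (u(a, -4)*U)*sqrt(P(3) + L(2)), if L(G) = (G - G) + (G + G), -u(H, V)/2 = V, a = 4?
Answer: 4*sqrt(19) ≈ 17.436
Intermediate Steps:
P(T) = 5*T
u(H, V) = -2*V
L(G) = 2*G (L(G) = 0 + 2*G = 2*G)
U = 1/2 ≈ 0.50000
(u(a, -4)*U)*sqrt(P(3) + L(2)) = (-2*(-4)*(1/2))*sqrt(5*3 + 2*2) = (8*(1/2))*sqrt(15 + 4) = 4*sqrt(19)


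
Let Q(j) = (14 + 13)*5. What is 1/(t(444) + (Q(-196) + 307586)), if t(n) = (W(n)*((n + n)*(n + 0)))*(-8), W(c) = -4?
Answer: 1/12924425 ≈ 7.7373e-8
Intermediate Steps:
Q(j) = 135 (Q(j) = 27*5 = 135)
t(n) = 64*n**2 (t(n) = -4*(n + n)*(n + 0)*(-8) = -4*2*n*n*(-8) = -8*n**2*(-8) = 64*n**2)
1/(t(444) + (Q(-196) + 307586)) = 1/(64*444**2 + (135 + 307586)) = 1/(64*197136 + 307721) = 1/(12616704 + 307721) = 1/12924425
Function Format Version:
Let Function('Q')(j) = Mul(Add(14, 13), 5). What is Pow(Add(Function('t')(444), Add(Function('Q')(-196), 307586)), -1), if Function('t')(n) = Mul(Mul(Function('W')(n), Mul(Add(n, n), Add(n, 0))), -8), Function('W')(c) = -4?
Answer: Rational(1, 12924425) ≈ 7.7373e-8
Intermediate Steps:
Function('Q')(j) = 135 (Function('Q')(j) = Mul(27, 5) = 135)
Function('t')(n) = Mul(64, Pow(n, 2)) (Function('t')(n) = Mul(Mul(-4, Mul(Add(n, n), Add(n, 0))), -8) = Mul(Mul(-4, Mul(Mul(2, n), n)), -8) = Mul(Mul(-4, Mul(2, Pow(n, 2))), -8) = Mul(Mul(-8, Pow(n, 2)), -8) = Mul(64, Pow(n, 2)))
Pow(Add(Function('t')(444), Add(Function('Q')(-196), 307586)), -1) = Pow(Add(Mul(64, Pow(444, 2)), Add(135, 307586)), -1) = Pow(Add(Mul(64, 197136), 307721), -1) = Pow(Add(12616704, 307721), -1) = Pow(12924425, -1) = Rational(1, 12924425)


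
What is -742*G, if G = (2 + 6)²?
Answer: -47488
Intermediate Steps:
G = 64 (G = 8² = 64)
-742*G = -742*64 = -47488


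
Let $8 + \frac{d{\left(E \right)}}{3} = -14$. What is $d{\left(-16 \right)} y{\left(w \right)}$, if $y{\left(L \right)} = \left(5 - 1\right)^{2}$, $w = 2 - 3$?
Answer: $-1056$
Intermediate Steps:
$d{\left(E \right)} = -66$ ($d{\left(E \right)} = -24 + 3 \left(-14\right) = -24 - 42 = -66$)
$w = -1$ ($w = 2 - 3 = -1$)
$y{\left(L \right)} = 16$ ($y{\left(L \right)} = 4^{2} = 16$)
$d{\left(-16 \right)} y{\left(w \right)} = \left(-66\right) 16 = -1056$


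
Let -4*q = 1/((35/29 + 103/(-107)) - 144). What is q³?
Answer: 29877573727/5680684971474766336 ≈ 5.2595e-9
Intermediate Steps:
q = 3103/1784296 (q = -1/(4*((35/29 + 103/(-107)) - 144)) = -1/(4*((35*(1/29) + 103*(-1/107)) - 144)) = -1/(4*((35/29 - 103/107) - 144)) = -1/(4*(758/3103 - 144)) = -1/(4*(-446074/3103)) = -¼*(-3103/446074) = 3103/1784296 ≈ 0.0017391)
q³ = (3103/1784296)³ = 29877573727/5680684971474766336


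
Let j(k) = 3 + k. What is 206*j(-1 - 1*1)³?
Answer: 206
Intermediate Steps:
206*j(-1 - 1*1)³ = 206*(3 + (-1 - 1*1))³ = 206*(3 + (-1 - 1))³ = 206*(3 - 2)³ = 206*1³ = 206*1 = 206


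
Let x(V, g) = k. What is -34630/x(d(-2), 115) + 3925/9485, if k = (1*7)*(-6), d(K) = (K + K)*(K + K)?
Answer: 4694720/5691 ≈ 824.94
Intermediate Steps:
d(K) = 4*K² (d(K) = (2*K)*(2*K) = 4*K²)
k = -42 (k = 7*(-6) = -42)
x(V, g) = -42
-34630/x(d(-2), 115) + 3925/9485 = -34630/(-42) + 3925/9485 = -34630*(-1/42) + 3925*(1/9485) = 17315/21 + 785/1897 = 4694720/5691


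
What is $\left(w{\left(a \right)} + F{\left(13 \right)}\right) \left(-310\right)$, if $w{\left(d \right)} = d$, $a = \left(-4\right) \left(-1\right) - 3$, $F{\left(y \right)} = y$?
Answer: $-4340$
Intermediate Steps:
$a = 1$ ($a = 4 - 3 = 1$)
$\left(w{\left(a \right)} + F{\left(13 \right)}\right) \left(-310\right) = \left(1 + 13\right) \left(-310\right) = 14 \left(-310\right) = -4340$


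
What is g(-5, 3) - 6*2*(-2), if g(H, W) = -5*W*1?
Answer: 9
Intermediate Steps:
g(H, W) = -5*W
g(-5, 3) - 6*2*(-2) = -5*3 - 6*2*(-2) = -15 - 12*(-2) = -15 + 24 = 9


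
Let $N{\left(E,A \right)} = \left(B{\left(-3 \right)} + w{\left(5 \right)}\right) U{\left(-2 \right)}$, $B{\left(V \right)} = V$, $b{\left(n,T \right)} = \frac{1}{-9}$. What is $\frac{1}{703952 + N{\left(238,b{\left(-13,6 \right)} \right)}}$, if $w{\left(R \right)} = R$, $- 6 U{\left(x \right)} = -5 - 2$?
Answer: $\frac{3}{2111863} \approx 1.4205 \cdot 10^{-6}$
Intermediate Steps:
$b{\left(n,T \right)} = - \frac{1}{9}$
$U{\left(x \right)} = \frac{7}{6}$ ($U{\left(x \right)} = - \frac{-5 - 2}{6} = \left(- \frac{1}{6}\right) \left(-7\right) = \frac{7}{6}$)
$N{\left(E,A \right)} = \frac{7}{3}$ ($N{\left(E,A \right)} = \left(-3 + 5\right) \frac{7}{6} = 2 \cdot \frac{7}{6} = \frac{7}{3}$)
$\frac{1}{703952 + N{\left(238,b{\left(-13,6 \right)} \right)}} = \frac{1}{703952 + \frac{7}{3}} = \frac{1}{\frac{2111863}{3}} = \frac{3}{2111863}$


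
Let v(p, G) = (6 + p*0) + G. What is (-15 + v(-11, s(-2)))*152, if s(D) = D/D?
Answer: -1216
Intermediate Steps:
s(D) = 1
v(p, G) = 6 + G (v(p, G) = (6 + 0) + G = 6 + G)
(-15 + v(-11, s(-2)))*152 = (-15 + (6 + 1))*152 = (-15 + 7)*152 = -8*152 = -1216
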